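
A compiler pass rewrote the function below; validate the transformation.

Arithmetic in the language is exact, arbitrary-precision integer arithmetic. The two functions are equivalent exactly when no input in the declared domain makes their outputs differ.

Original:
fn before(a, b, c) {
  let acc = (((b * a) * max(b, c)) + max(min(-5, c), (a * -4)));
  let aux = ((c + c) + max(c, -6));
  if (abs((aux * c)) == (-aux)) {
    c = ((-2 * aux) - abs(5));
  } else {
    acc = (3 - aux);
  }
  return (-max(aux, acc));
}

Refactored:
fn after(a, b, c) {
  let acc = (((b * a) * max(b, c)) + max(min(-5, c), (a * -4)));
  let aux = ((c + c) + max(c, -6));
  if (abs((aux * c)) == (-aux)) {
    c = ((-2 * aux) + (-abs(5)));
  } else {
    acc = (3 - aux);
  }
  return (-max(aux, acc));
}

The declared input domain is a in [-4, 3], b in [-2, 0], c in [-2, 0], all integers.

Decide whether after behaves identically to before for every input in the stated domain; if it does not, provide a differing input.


Behavior is preserved: although arithmetic usage differs, the outputs never diverge.
As a probe, take a=1, b=-2, c=-1: before runs acc := -2 | aux := -3 | (abs((aux * c)) == (-aux)): true | c := 1 | result 2; after runs acc := -2 | aux := -3 | (abs((aux * c)) == (-aux)): true | c := 1 | result 2; both end at 2.
Across all 72 domain points the two functions coincide.
verdict: equivalent


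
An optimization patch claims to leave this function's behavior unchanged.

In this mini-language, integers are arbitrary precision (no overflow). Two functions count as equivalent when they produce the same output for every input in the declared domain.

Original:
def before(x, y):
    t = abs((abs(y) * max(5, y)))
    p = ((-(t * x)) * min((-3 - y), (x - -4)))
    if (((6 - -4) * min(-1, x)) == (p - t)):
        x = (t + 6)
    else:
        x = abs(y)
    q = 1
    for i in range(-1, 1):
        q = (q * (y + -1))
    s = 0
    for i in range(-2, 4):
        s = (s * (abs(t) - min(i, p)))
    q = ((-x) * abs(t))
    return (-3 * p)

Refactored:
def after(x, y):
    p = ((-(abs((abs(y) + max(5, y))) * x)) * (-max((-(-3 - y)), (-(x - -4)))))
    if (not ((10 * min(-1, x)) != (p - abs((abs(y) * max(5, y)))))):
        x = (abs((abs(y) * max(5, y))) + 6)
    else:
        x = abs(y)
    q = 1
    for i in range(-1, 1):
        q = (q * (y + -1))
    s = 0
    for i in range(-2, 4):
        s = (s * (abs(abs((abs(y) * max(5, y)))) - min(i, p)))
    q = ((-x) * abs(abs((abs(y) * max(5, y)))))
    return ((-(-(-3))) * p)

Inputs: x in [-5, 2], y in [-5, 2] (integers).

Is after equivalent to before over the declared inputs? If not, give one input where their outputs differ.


Input x=-5, y=-5: 375 from before versus 150 from after.
verdict: not equivalent; witness: x=-5, y=-5


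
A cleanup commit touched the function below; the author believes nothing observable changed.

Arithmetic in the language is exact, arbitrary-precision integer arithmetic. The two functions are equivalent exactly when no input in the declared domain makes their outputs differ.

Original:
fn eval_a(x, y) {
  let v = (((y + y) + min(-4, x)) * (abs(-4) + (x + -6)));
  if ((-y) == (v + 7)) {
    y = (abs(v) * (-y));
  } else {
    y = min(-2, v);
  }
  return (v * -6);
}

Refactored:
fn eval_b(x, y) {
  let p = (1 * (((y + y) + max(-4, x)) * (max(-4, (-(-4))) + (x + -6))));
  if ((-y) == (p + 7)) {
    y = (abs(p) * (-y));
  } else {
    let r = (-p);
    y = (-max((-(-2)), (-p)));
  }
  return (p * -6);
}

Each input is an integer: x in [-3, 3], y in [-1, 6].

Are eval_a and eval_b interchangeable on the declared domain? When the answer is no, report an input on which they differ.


Consider the input x=-3, y=-1.
eval_a: v = 30; ((-y) == (v + 7)) -> false; y = -2; return -180
eval_b: p = 25; ((-y) == (p + 7)) -> false; r = -25; y = -2; return -150
-180 and -150 differ, so these are not the same function on this domain.
verdict: not equivalent; witness: x=-3, y=-1


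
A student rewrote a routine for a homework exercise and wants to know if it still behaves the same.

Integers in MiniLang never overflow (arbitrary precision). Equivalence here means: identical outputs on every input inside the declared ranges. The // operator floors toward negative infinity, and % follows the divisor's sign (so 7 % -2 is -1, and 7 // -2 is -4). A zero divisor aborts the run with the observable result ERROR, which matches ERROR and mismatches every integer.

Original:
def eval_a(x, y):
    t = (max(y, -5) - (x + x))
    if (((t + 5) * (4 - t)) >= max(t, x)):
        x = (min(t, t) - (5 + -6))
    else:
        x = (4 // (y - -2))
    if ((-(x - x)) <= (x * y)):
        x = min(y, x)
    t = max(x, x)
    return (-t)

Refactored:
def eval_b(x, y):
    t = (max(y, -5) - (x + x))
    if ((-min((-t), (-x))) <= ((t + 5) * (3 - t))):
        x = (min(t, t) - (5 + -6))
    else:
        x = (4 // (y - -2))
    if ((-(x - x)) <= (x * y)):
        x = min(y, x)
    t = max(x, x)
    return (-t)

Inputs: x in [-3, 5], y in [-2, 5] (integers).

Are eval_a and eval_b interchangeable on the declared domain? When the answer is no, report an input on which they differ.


Evaluate both at x=0, y=3.
eval_a: t becomes 3; next (((t + 5) * (4 - t)) >= max(t, x)) evaluates to true; next x becomes 4; next ((-(x - x)) <= (x * y)) evaluates to true; next x becomes 3; next t becomes 3; next final value -3
eval_b: t becomes 3; next ((-min((-t), (-x))) <= ((t + 5) * (3 - t))) evaluates to false; next x becomes 0; next ((-(x - x)) <= (x * y)) evaluates to true; next x becomes 0; next t becomes 0; next final value 0
-3 and 0 differ, so these are not the same function on this domain.
verdict: not equivalent; witness: x=0, y=3


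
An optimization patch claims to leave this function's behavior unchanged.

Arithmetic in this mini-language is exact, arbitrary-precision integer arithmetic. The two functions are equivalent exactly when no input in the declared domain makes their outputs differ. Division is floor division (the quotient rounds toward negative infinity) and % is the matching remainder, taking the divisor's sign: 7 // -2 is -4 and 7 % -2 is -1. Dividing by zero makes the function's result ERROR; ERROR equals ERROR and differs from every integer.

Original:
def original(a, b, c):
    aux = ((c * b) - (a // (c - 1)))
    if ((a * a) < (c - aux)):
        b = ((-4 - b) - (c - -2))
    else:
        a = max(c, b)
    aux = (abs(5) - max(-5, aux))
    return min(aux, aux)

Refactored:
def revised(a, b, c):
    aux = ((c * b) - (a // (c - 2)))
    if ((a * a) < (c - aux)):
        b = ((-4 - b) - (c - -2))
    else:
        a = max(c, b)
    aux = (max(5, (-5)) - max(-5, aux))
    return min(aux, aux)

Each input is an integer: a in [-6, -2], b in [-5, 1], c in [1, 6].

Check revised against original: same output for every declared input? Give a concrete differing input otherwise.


Try a=-6, b=-5, c=1.
original: a zero divisor aborts: ERROR
revised: aux=-11, then ((a * a) < (c - aux)) is false, then a=1, then aux=10, then returns 10
ERROR and 10 differ, so these are not the same function on this domain.
verdict: not equivalent; witness: a=-6, b=-5, c=1


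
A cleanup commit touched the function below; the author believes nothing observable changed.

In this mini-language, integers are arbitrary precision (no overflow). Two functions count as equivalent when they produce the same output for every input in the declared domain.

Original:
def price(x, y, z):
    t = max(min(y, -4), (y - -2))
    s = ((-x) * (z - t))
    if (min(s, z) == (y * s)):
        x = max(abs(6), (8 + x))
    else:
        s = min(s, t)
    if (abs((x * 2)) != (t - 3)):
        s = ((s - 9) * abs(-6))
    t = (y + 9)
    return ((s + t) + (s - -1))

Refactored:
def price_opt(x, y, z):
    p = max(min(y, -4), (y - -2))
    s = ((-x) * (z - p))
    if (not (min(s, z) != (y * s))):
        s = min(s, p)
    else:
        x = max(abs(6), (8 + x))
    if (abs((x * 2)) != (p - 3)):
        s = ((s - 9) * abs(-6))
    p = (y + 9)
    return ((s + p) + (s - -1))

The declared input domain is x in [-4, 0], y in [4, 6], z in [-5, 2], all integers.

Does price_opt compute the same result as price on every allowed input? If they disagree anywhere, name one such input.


The rewrite breaks on x=-2, y=5, z=-5, where the results are -33 and -381.
price: t = 7; s = -24; (min(s, z) == (y * s)) -> false; s = -24; (abs((x * 2)) != (t - 3)) -> false; t = 14; return -33
price_opt: p = 7; s = -24; (not (min(s, z) != (y * s))) -> false; x = 6; (abs((x * 2)) != (p - 3)) -> true; s = -198; p = 14; return -381
verdict: not equivalent; witness: x=-2, y=5, z=-5


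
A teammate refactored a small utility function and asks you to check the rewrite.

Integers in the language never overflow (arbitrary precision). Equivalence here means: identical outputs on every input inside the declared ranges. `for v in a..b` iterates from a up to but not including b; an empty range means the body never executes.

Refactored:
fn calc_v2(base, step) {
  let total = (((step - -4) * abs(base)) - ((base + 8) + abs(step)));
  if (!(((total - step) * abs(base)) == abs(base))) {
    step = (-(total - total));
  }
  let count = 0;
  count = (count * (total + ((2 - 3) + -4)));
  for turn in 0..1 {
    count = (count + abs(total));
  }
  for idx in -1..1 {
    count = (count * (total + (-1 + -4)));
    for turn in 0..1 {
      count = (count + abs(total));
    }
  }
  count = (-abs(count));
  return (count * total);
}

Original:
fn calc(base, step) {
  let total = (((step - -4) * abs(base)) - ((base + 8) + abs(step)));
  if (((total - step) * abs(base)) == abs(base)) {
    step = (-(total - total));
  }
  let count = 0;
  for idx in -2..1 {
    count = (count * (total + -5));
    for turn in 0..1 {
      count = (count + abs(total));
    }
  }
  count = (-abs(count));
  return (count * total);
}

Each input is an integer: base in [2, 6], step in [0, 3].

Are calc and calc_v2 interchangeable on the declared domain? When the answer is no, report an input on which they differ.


Equivalent. There is a behavioral-looking edit here, yet the outcome never shifts on this domain.
Checked all 20 inputs in the declared domain: the outputs agree on every one.
As a probe, take base=3, step=1: calc runs total becomes 3; next (((total - step) * abs(base)) == abs(base)) evaluates to false; next count becomes 0; next at idx=-2:; next count becomes 0; next at turn=0:; next count becomes 3; next at idx=-1:; next count becomes -6; next at turn=0:; next count becomes -3; next at idx=0:; next count becomes 6; next at turn=0:; next count becomes 9; next count becomes -9; next final value -27; calc_v2 runs total becomes 3; next (!(((total - step) * abs(base)) == abs(base))) evaluates to true; next step becomes 0; next count becomes 0; next count becomes 0; next at turn=0:; next count becomes 3; next at idx=-1:; next count becomes -6; next at turn=0:; next count becomes -3; next at idx=0:; next count becomes 6; next at turn=0:; next count becomes 9; next count becomes -9; next final value -27; both end at -27.
verdict: equivalent


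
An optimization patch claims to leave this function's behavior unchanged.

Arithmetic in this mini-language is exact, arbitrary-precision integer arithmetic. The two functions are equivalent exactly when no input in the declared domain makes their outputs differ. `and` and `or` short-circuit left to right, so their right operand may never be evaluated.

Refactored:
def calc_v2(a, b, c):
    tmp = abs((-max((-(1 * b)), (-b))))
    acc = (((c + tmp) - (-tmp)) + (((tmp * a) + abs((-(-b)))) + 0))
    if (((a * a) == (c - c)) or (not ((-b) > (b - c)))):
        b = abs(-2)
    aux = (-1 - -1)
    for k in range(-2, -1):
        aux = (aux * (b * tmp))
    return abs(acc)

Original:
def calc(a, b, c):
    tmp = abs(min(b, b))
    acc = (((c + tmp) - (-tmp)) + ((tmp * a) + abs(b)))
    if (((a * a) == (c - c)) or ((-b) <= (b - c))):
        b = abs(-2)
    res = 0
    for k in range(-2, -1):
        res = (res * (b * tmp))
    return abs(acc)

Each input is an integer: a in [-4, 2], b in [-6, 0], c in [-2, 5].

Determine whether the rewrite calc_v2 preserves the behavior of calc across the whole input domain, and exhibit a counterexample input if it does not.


The two versions differ — the changes include boolean connective usage differs; and arithmetic usage differs; and local variable names differ; and min/max/abs usage differs; and constant usage differs; and comparison usage differs.
One worked example (a=-4, b=-5, c=3) — calc: tmp := 5 | acc := -2 | (((a * a) == (c - c)) or ((-b) <= (b - c))): false | res := 0 | iter k=-2: | res := 0 | result 2; calc_v2: tmp := 5 | acc := -2 | (((a * a) == (c - c)) or (not ((-b) > (b - c)))): false | aux := 0 | iter k=-2: | aux := 0 | result 2; agreement on 2.
An exhaustive pass over the 392 declared inputs shows identical outputs.
verdict: equivalent


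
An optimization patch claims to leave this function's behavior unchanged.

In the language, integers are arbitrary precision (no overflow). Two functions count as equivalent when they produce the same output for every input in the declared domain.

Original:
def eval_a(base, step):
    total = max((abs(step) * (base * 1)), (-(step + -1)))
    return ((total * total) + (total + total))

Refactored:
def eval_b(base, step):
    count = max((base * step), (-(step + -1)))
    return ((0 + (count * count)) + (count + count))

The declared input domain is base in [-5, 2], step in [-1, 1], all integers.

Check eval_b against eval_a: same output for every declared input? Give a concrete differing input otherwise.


These are not equivalent — on base=-5, step=-1 the outputs split (8 vs 35).
eval_a: total := 2 | result 8
eval_b: count := 5 | result 35
verdict: not equivalent; witness: base=-5, step=-1


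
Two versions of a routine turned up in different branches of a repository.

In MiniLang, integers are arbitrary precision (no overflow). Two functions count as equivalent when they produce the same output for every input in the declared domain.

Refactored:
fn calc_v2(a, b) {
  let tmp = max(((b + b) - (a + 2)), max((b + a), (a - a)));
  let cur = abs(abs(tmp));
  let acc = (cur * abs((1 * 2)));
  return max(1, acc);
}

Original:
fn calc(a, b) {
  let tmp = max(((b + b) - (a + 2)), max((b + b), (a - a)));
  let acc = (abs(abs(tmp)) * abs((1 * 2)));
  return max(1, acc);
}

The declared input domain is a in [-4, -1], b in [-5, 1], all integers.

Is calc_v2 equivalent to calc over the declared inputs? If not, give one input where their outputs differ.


Input a=-1, b=1: 4 from calc versus 2 from calc_v2.
verdict: not equivalent; witness: a=-1, b=1


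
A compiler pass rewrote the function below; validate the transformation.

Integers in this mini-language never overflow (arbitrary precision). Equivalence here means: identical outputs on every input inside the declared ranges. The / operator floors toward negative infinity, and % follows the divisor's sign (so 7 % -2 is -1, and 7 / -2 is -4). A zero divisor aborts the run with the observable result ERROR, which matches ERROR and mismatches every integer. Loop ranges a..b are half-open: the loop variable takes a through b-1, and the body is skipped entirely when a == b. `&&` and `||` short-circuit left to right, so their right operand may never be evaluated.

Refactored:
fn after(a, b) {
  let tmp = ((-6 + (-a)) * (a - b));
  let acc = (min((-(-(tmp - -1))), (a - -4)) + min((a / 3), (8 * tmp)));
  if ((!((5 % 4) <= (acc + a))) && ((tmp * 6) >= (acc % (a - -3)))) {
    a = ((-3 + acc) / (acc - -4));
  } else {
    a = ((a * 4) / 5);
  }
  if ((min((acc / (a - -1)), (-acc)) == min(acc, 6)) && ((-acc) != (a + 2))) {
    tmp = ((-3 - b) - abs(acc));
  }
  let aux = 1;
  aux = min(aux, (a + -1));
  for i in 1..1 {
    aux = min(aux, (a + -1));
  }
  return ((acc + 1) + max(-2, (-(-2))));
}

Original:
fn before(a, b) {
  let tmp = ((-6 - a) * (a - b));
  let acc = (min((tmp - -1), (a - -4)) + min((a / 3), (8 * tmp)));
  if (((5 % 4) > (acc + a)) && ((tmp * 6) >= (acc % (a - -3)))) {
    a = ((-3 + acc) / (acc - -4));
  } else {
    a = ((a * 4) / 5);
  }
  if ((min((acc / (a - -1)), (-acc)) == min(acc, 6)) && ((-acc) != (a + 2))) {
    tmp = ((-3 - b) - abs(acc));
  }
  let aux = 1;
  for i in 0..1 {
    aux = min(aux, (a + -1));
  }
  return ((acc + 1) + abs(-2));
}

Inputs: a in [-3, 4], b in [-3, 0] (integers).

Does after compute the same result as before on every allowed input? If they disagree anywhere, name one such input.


Behavior is preserved: although statement counts differ, plus comparison usage differs, plus constant usage differs, plus arithmetic usage differs, plus boolean connective usage differs, plus loop structure differs, plus min/max/abs usage differs, the outputs never diverge.
Spot check at a=0, b=-1 — before: tmp := -6 | acc := -53 | (((5 % 4) > (acc + a)) && ((tmp * 6) >= (acc % (a - -3)))): false | a := 0 | ((min((acc / (a - -1)), (-acc)) == min(acc, 6)) && ((-acc) != (a + 2))): true | tmp := -55 | aux := 1 | iter i=0: | aux := -1 | result -50. after: tmp := -6 | acc := -53 | ((!((5 % 4) <= (acc + a))) && ((tmp * 6) >= (acc % (a - -3)))): false | a := 0 | ((min((acc / (a - -1)), (-acc)) == min(acc, 6)) && ((-acc) != (a + 2))): true | tmp := -55 | aux := 1 | aux := -1 | loop over i: empty range | result -50. Both give -50.
Sweeping the whole domain (32 inputs) finds no disagreement.
verdict: equivalent


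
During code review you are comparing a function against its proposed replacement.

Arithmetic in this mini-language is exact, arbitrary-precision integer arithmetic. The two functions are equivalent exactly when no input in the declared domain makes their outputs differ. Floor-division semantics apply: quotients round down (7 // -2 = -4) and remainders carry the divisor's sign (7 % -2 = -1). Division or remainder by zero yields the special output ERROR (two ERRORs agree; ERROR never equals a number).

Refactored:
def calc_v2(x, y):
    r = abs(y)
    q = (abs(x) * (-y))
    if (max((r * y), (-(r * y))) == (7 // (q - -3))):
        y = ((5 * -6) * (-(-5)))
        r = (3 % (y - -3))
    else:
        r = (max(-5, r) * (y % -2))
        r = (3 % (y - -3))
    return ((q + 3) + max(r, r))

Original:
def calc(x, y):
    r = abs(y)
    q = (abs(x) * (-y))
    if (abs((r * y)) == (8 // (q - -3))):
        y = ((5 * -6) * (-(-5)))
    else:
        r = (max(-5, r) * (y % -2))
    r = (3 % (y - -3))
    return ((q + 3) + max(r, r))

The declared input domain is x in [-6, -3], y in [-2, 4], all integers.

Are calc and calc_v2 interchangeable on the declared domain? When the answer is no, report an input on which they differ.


There is a counterexample at x=-5, y=-1: -136 on one side, 9 on the other.
calc: r = 1; q = 5; (abs((r * y)) == (8 // (q - -3))) -> true; y = -150; r = -144; return -136
calc_v2: r = 1; q = 5; (max((r * y), (-(r * y))) == (7 // (q - -3))) -> false; r = -1; r = 1; return 9
verdict: not equivalent; witness: x=-5, y=-1


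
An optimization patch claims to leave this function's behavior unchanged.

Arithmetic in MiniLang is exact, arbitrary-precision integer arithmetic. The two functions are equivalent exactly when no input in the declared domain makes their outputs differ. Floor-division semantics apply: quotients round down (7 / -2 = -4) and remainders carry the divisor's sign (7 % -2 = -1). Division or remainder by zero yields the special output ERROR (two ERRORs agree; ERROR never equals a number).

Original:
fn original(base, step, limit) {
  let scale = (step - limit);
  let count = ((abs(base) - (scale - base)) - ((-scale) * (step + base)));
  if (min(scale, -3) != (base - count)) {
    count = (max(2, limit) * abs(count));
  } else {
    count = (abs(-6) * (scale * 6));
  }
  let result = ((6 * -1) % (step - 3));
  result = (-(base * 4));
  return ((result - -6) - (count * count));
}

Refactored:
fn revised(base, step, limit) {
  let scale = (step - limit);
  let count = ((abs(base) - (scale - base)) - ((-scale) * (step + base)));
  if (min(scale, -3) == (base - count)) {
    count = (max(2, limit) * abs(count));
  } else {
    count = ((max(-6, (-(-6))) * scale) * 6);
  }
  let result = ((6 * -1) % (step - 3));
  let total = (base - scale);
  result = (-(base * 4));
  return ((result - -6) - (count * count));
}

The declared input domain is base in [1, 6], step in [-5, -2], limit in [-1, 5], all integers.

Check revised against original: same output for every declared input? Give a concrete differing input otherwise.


Take base=1, step=-5, limit=-1.
original: scale becomes -4; next count becomes 22; next (min(scale, -3) != (base - count)) evaluates to true; next count becomes 44; next result becomes -6; next result becomes -4; next final value -1934
revised: scale becomes -4; next count becomes 22; next (min(scale, -3) == (base - count)) evaluates to false; next count becomes -144; next result becomes -6; next total becomes 5; next result becomes -4; next final value -20734
-1934 and -20734 differ, so these are not the same function on this domain.
verdict: not equivalent; witness: base=1, step=-5, limit=-1


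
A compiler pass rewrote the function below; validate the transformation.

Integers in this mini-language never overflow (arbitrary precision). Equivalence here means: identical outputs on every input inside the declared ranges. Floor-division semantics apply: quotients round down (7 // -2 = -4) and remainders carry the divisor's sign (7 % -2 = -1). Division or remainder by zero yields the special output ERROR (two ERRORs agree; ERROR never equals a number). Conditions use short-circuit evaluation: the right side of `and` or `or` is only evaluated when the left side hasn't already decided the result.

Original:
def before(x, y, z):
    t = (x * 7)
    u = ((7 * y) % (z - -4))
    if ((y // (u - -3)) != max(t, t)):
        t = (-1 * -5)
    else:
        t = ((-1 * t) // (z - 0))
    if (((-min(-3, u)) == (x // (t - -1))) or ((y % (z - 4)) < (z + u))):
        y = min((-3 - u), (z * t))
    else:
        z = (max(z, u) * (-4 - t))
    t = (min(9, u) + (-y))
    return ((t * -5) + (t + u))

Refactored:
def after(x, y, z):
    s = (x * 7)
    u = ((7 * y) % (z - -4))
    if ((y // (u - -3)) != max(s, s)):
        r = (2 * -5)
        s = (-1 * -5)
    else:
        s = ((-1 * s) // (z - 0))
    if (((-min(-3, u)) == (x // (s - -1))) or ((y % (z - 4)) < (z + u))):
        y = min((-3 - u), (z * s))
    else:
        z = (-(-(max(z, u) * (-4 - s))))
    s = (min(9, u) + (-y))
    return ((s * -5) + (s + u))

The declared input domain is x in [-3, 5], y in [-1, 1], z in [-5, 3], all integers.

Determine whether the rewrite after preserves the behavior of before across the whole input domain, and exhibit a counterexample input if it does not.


Reading the diff, among the changes: local variable names differ, statement counts differ, arithmetic usage differs, constant usage differs.
One worked example (x=5, y=1, z=-2) — before: t := 35 | u := 1 | ((y // (u - -3)) != max(t, t)): true | t := 5 | (((-min(-3, u)) == (x // (t - -1))) or ((y % (z - 4)) < (z + u))): true | y := -10 | t := 11 | result -43; after: s := 35 | u := 1 | ((y // (u - -3)) != max(s, s)): true | r := -10 | s := 5 | (((-min(-3, u)) == (x // (s - -1))) or ((y % (z - 4)) < (z + u))): true | y := -10 | s := 11 | result -43; agreement on -43.
Checked all 243 inputs in the declared domain: the outputs agree on every one.
verdict: equivalent


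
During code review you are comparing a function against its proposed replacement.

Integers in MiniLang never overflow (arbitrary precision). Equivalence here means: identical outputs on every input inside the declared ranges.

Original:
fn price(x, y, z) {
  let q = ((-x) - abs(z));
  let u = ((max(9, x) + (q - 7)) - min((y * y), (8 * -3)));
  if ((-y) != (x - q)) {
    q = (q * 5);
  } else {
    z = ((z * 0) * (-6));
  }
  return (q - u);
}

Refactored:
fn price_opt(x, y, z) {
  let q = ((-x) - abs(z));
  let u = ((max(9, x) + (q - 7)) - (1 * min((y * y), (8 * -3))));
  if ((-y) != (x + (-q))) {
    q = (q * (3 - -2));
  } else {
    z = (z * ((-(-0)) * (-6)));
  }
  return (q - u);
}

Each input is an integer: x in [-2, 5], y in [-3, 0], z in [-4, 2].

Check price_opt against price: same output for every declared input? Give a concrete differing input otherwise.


Although arithmetic usage differs, plus constant usage differs, 224/224 inputs agree.
verdict: equivalent


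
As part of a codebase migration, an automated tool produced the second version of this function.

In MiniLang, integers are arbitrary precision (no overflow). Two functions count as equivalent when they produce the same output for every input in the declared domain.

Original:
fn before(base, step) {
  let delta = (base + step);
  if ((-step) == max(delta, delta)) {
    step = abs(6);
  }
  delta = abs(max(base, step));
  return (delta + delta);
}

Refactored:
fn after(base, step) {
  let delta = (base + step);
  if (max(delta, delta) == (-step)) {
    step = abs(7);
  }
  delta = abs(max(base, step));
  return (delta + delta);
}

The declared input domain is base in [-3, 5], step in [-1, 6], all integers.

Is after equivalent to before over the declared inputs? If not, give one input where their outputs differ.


These are not equivalent — on base=-2, step=1 the outputs split (12 vs 14).
before: delta := -1 | ((-step) == max(delta, delta)): true | step := 6 | delta := 6 | result 12
after: delta := -1 | (max(delta, delta) == (-step)): true | step := 7 | delta := 7 | result 14
verdict: not equivalent; witness: base=-2, step=1


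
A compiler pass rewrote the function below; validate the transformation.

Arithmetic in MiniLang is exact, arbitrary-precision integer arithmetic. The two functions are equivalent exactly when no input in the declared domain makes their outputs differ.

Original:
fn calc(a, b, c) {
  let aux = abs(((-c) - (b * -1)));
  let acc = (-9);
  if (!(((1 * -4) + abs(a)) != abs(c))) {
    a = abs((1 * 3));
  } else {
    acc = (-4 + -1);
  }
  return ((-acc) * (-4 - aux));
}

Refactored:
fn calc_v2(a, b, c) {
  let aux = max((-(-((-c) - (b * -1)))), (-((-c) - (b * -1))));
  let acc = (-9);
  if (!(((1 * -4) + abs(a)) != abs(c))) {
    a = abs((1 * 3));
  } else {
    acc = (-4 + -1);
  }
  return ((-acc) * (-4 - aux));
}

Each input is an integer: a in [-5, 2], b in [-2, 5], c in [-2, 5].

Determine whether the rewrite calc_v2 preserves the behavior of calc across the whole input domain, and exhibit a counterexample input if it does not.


Equivalent — the differences include constant usage differs, and min/max/abs usage differs, and arithmetic usage differs, yet no declared input distinguishes the two.
One worked example (a=1, b=1, c=5) — calc: aux=4, then acc=-9, then (!(((1 * -4) + abs(a)) != abs(c))) is false, then acc=-5, then returns -40; calc_v2: aux=4, then acc=-9, then (!(((1 * -4) + abs(a)) != abs(c))) is false, then acc=-5, then returns -40; agreement on -40.
Every one of the 512 inputs gives matching results.
verdict: equivalent


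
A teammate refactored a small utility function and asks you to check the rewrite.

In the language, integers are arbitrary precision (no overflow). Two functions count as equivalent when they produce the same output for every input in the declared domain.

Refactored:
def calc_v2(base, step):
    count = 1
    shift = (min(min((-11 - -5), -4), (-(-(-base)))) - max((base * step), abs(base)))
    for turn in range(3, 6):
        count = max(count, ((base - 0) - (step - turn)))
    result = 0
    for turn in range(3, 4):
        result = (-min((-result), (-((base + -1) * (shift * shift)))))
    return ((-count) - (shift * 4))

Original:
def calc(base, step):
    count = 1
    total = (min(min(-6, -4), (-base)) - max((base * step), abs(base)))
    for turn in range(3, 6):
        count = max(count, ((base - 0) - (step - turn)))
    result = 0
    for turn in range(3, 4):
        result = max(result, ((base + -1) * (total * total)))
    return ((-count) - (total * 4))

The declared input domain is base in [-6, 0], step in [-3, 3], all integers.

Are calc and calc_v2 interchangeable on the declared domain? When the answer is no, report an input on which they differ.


The two versions differ — the changes include min/max/abs usage differs; and constant usage differs; and local variable names differ; and arithmetic usage differs.
One worked example (base=-5, step=-2) — calc: count := 1 | total := -16 | iter turn=3: | count := 1 | iter turn=4: | count := 1 | iter turn=5: | count := 2 | result := 0 | iter turn=3: | result := 0 | result 62; calc_v2: count := 1 | shift := -16 | iter turn=3: | count := 1 | iter turn=4: | count := 1 | iter turn=5: | count := 2 | result := 0 | iter turn=3: | result := 0 | result 62; agreement on 62.
Every one of the 49 inputs gives matching results.
verdict: equivalent


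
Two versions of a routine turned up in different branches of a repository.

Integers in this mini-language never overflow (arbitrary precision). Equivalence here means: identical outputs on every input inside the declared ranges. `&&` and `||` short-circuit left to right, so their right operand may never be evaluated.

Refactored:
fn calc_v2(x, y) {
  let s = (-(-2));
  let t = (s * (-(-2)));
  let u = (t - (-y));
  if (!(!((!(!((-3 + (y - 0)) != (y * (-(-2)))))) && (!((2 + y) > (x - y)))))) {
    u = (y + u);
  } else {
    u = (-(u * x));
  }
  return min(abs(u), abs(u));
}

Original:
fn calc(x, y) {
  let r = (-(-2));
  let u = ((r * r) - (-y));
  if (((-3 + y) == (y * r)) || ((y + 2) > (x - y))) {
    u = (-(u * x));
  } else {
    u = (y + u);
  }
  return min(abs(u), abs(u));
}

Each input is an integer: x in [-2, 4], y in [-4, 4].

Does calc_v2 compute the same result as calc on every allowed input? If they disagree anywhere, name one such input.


Reading the diff, among the changes: arithmetic usage differs; statement counts differ; boolean connective usage differs; constant usage differs; comparison usage differs; local variable names differ.
As a probe, take x=-2, y=4: calc runs r := 2 | u := 8 | (((-3 + y) == (y * r)) || ((y + 2) > (x - y))): true | u := 16 | result 16; calc_v2 runs s := 2 | t := 4 | u := 8 | (!(!((!(!((-3 + (y - 0)) != (y * (-(-2)))))) && (!((2 + y) > (x - y)))))): false | u := 16 | result 16; both end at 16.
Sweeping the whole domain (63 inputs) finds no disagreement.
verdict: equivalent


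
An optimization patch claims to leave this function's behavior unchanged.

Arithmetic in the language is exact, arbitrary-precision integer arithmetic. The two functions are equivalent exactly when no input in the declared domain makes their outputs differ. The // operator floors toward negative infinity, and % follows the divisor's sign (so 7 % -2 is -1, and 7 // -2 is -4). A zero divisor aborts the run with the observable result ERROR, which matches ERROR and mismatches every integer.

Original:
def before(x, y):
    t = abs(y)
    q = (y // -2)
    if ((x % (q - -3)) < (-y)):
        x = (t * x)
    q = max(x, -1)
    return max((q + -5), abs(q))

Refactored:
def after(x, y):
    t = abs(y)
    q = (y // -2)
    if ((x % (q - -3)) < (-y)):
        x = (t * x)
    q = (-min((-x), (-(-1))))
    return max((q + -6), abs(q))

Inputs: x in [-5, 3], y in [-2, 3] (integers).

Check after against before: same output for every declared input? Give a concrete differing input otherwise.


Equivalent. The suspicious edit (`-5` became `-6`) never changes the result for any input inside the declared domain.
Every one of the 54 inputs gives matching results.
One worked example (x=-1, y=-2) — before: t := 2 | q := 1 | ((x % (q - -3)) < (-y)): false | q := -1 | result 1; after: t := 2 | q := 1 | ((x % (q - -3)) < (-y)): false | q := -1 | result 1; agreement on 1.
verdict: equivalent


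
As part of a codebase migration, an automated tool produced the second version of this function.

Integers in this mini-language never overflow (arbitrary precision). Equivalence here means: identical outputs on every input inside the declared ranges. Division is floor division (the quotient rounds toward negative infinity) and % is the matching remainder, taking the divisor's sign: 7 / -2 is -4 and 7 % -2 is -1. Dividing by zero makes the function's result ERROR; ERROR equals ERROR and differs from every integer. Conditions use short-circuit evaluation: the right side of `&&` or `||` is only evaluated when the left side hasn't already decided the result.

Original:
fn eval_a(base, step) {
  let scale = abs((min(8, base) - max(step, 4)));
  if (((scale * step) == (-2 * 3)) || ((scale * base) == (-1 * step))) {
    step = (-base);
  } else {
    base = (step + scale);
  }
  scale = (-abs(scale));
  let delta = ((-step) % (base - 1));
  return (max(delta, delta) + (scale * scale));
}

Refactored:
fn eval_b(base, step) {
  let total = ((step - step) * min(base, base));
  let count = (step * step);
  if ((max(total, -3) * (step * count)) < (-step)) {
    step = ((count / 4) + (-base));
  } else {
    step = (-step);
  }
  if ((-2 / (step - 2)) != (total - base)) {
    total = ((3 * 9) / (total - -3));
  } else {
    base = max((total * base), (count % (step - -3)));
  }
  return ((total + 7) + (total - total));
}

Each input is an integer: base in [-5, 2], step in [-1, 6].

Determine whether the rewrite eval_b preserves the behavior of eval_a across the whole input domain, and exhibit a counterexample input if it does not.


Consider the input base=-5, step=-1.
eval_a: scale becomes 9; next (((scale * step) == (-2 * 3)) || ((scale * base) == (-1 * step))) evaluates to false; next base becomes 8; next scale becomes -9; next delta becomes 1; next final value 82
eval_b: total becomes 0; next count becomes 1; next ((max(total, -3) * (step * count)) < (-step)) evaluates to true; next step becomes 5; next ((-2 / (step - 2)) != (total - base)) evaluates to true; next total becomes 9; next final value 16
82 against 16: the behavior changed.
verdict: not equivalent; witness: base=-5, step=-1


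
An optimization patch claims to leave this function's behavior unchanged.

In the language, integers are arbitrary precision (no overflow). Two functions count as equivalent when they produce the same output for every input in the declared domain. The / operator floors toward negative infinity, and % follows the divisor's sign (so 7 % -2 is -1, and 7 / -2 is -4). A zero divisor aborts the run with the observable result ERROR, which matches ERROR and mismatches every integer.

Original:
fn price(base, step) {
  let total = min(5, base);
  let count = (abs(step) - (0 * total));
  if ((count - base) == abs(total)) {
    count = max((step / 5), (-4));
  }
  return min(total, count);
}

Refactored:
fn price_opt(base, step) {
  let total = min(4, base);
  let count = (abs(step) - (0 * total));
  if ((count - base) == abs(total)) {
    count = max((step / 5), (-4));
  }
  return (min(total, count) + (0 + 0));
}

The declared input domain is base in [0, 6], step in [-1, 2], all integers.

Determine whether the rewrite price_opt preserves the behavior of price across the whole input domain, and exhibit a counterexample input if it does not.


Equivalent. The edit looks behavioral (`5` became `4`), but over these ranges it never changes the outcome.
Across all 28 domain points the two functions coincide.
Spot check at base=0, step=2 — price: total := 0 | count := 2 | ((count - base) == abs(total)): false | result 0. price_opt: total := 0 | count := 2 | ((count - base) == abs(total)): false | result 0. Both give 0.
verdict: equivalent


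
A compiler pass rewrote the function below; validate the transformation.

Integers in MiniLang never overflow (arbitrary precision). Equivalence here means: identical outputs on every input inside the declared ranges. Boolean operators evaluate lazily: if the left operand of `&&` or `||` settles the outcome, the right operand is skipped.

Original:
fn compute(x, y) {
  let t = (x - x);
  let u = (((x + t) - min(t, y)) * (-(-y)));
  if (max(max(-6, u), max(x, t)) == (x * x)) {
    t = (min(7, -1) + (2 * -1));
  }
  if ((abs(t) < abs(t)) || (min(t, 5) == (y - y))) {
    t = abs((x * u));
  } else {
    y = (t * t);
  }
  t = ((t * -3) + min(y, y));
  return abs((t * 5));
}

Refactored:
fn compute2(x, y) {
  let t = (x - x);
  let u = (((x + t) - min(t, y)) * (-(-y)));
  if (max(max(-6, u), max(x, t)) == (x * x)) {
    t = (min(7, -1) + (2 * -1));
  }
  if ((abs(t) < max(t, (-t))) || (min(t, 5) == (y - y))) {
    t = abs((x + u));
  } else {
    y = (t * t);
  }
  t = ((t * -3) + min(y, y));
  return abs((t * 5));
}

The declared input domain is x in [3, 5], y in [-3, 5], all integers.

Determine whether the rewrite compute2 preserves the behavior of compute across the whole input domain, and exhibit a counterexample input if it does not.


At x=3, y=-3: compute gives 825, compute2 gives 240.
verdict: not equivalent; witness: x=3, y=-3


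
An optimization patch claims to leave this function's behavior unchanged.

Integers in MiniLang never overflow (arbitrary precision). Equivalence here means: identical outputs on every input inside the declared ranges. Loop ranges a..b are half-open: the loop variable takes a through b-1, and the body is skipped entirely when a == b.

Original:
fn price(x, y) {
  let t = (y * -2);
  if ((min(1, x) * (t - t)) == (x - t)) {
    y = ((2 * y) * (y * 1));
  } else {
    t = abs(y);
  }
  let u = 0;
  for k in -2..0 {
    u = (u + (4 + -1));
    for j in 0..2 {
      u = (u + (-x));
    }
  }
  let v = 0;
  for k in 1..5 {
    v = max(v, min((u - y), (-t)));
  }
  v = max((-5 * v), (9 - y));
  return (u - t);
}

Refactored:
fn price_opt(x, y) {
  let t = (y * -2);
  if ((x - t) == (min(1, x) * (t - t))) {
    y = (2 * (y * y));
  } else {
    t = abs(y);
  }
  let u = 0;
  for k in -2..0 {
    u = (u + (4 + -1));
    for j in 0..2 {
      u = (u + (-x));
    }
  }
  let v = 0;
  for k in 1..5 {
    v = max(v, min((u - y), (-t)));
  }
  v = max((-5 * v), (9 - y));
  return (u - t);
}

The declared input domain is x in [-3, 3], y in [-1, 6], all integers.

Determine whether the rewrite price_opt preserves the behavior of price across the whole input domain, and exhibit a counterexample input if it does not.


Although arithmetic usage differs; and constant usage differs, 56/56 inputs agree.
verdict: equivalent


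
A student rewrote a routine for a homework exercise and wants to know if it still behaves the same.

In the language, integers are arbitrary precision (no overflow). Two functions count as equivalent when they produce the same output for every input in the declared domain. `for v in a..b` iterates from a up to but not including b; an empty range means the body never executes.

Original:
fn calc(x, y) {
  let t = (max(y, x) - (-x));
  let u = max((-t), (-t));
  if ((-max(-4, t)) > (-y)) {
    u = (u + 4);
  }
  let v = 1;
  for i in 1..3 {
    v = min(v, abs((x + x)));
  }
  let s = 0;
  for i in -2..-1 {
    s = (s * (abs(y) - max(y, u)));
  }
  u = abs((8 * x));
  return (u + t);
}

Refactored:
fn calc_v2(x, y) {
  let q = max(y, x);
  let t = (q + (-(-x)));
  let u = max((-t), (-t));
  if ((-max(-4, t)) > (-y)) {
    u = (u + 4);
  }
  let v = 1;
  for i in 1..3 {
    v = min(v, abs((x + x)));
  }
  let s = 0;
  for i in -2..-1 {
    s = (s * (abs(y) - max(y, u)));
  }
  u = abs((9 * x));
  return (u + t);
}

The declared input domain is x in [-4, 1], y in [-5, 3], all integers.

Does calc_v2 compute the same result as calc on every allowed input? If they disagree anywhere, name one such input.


Consider the input x=-4, y=-5.
calc: t = -8; u = 8; ((-max(-4, t)) > (-y)) -> false; v = 1; [i=1]; v = 1; [i=2]; v = 1; s = 0; [i=-2]; s = 0; u = 32; return 24
calc_v2: q = -4; t = -8; u = 8; ((-max(-4, t)) > (-y)) -> false; v = 1; [i=1]; v = 1; [i=2]; v = 1; s = 0; [i=-2]; s = 0; u = 36; return 28
24 vs 28 — the two versions disagree here.
verdict: not equivalent; witness: x=-4, y=-5


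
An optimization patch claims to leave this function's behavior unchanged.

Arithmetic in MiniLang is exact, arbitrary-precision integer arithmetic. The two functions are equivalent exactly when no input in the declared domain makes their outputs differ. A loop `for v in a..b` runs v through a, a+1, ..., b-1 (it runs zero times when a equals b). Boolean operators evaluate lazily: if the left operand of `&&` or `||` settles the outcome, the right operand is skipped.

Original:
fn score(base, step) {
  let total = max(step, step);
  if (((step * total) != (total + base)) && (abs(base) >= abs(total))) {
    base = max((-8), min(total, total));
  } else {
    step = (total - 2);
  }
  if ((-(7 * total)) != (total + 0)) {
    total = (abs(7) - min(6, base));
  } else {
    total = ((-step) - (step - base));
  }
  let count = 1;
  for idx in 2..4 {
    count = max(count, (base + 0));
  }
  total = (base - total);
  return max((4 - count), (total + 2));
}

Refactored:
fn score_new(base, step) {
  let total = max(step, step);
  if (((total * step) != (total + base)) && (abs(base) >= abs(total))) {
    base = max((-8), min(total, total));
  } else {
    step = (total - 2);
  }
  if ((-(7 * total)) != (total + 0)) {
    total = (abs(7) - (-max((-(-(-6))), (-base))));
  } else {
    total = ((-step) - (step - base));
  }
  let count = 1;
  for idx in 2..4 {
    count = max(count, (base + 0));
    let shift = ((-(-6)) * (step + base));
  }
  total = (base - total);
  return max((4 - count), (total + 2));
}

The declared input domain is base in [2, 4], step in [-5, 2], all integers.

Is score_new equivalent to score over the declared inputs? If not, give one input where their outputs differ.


This is a faithful refactor — arithmetic usage differs, statement counts differ, constant usage differs, local variable names differ, min/max/abs usage differs, but the computed results match everywhere.
Spot check at base=3, step=-4 — score: total=-4, then (((step * total) != (total + base)) && (abs(base) >= abs(total))) is false, then step=-6, then ((-(7 * total)) != (total + 0)) is true, then total=4, then count=1, then (idx=2), then count=3, then (idx=3), then count=3, then total=-1, then returns 1. score_new: total=-4, then (((total * step) != (total + base)) && (abs(base) >= abs(total))) is false, then step=-6, then ((-(7 * total)) != (total + 0)) is true, then total=4, then count=1, then (idx=2), then count=3, then shift=-18, then (idx=3), then count=3, then shift=-18, then total=-1, then returns 1. Both give 1.
Checked all 24 inputs in the declared domain: the outputs agree on every one.
verdict: equivalent
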